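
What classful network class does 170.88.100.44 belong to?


First octet: 170
Binary: 10101010
10xxxxxx -> Class B (128-191)
Class B, default mask 255.255.0.0 (/16)


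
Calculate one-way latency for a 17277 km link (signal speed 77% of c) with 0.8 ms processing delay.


Speed = 0.77 * 3e5 km/s = 231000 km/s
Propagation delay = 17277 / 231000 = 0.0748 s = 74.7922 ms
Processing delay = 0.8 ms
Total one-way latency = 75.5922 ms


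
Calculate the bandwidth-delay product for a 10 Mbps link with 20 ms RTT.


BDP = bandwidth * RTT
= 10 Mbps * 20 ms
= 10 * 1e6 * 20 / 1000 bits
= 200000 bits
= 25000 bytes
= 24.4141 KB
BDP = 200000 bits (25000 bytes)


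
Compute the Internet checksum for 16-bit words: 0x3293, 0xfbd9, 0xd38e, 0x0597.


Sum all words (with carry folding):
+ 0x3293 = 0x3293
+ 0xfbd9 = 0x2e6d
+ 0xd38e = 0x01fc
+ 0x0597 = 0x0793
One's complement: ~0x0793
Checksum = 0xf86c


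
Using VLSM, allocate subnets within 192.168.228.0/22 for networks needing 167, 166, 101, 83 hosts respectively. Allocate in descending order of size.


167 hosts -> /24 (254 usable): 192.168.228.0/24
166 hosts -> /24 (254 usable): 192.168.229.0/24
101 hosts -> /25 (126 usable): 192.168.230.0/25
83 hosts -> /25 (126 usable): 192.168.230.128/25
Allocation: 192.168.228.0/24 (167 hosts, 254 usable); 192.168.229.0/24 (166 hosts, 254 usable); 192.168.230.0/25 (101 hosts, 126 usable); 192.168.230.128/25 (83 hosts, 126 usable)


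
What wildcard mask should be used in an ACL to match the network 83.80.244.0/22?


Subnet mask: 255.255.252.0
Wildcard = 255.255.255.255 - subnet mask
255 - 255 = 0
255 - 255 = 0
255 - 252 = 3
255 - 0 = 255
Wildcard: 0.0.3.255


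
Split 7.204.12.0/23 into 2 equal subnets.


New prefix = 23 + 1 = 24
Each subnet has 256 addresses
  7.204.12.0/24
  7.204.13.0/24
Subnets: 7.204.12.0/24, 7.204.13.0/24


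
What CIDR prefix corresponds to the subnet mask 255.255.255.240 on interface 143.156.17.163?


Binary: 11111111.11111111.11111111.11110000
Count leading 1s
Prefix: /28


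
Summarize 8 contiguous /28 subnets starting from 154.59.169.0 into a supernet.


Original prefix: /28
Number of subnets: 8 = 2^3
New prefix = 28 - 3 = 25
Supernet: 154.59.169.0/25


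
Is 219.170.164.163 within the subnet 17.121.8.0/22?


Subnet network: 17.121.8.0
Test IP AND mask: 219.170.164.0
No, 219.170.164.163 is not in 17.121.8.0/22


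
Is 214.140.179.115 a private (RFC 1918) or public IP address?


RFC 1918 private ranges:
  10.0.0.0/8 (10.0.0.0 - 10.255.255.255)
  172.16.0.0/12 (172.16.0.0 - 172.31.255.255)
  192.168.0.0/16 (192.168.0.0 - 192.168.255.255)
Public (not in any RFC 1918 range)


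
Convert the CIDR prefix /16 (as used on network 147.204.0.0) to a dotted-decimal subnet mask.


/16 means 16 network bits, 16 host bits
Binary: 11111111111111110000000000000000
Mask: 255.255.0.0


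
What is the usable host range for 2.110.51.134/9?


Network: 2.0.0.0
Broadcast: 2.127.255.255
First usable = network + 1
Last usable = broadcast - 1
Range: 2.0.0.1 to 2.127.255.254


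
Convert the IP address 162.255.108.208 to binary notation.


162 = 10100010
255 = 11111111
108 = 01101100
208 = 11010000
Binary: 10100010.11111111.01101100.11010000


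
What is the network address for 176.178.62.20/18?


IP:   10110000.10110010.00111110.00010100
Mask: 11111111.11111111.11000000.00000000
AND operation:
Net:  10110000.10110010.00000000.00000000
Network: 176.178.0.0/18


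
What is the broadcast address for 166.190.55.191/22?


Network: 166.190.52.0/22
Host bits = 10
Set all host bits to 1:
Broadcast: 166.190.55.255


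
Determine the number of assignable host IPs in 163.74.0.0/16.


Host bits = 32 - 16 = 16
Total addresses = 2^16 = 65536
Usable = total - 2 (network and broadcast)
Usable hosts: 65534


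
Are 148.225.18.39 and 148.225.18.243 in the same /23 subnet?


Mask: 255.255.254.0
148.225.18.39 AND mask = 148.225.18.0
148.225.18.243 AND mask = 148.225.18.0
Yes, same subnet (148.225.18.0)


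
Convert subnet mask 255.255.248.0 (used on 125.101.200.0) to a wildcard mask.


Subnet mask: 255.255.248.0
Wildcard = 255.255.255.255 - subnet mask
255 - 255 = 0
255 - 255 = 0
255 - 248 = 7
255 - 0 = 255
Wildcard: 0.0.7.255


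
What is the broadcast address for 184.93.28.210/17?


Network: 184.93.0.0/17
Host bits = 15
Set all host bits to 1:
Broadcast: 184.93.127.255


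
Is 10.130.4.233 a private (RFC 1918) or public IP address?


RFC 1918 private ranges:
  10.0.0.0/8 (10.0.0.0 - 10.255.255.255)
  172.16.0.0/12 (172.16.0.0 - 172.31.255.255)
  192.168.0.0/16 (192.168.0.0 - 192.168.255.255)
Private (in 10.0.0.0/8)


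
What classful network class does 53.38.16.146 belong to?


First octet: 53
Binary: 00110101
0xxxxxxx -> Class A (1-126)
Class A, default mask 255.0.0.0 (/8)


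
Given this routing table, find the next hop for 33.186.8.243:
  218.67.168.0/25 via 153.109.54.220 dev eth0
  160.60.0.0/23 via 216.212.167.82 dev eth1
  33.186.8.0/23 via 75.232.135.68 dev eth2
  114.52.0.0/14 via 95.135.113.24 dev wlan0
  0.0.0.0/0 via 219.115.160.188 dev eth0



Longest prefix match for 33.186.8.243:
  /25 218.67.168.0: no
  /23 160.60.0.0: no
  /23 33.186.8.0: MATCH
  /14 114.52.0.0: no
  /0 0.0.0.0: MATCH
Selected: next-hop 75.232.135.68 via eth2 (matched /23)


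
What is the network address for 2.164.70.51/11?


IP:   00000010.10100100.01000110.00110011
Mask: 11111111.11100000.00000000.00000000
AND operation:
Net:  00000010.10100000.00000000.00000000
Network: 2.160.0.0/11


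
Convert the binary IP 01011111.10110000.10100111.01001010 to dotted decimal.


01011111 = 95
10110000 = 176
10100111 = 167
01001010 = 74
IP: 95.176.167.74


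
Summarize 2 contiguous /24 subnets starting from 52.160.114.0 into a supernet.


Original prefix: /24
Number of subnets: 2 = 2^1
New prefix = 24 - 1 = 23
Supernet: 52.160.114.0/23


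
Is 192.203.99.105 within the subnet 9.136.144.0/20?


Subnet network: 9.136.144.0
Test IP AND mask: 192.203.96.0
No, 192.203.99.105 is not in 9.136.144.0/20


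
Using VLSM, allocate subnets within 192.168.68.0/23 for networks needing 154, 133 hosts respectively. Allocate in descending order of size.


154 hosts -> /24 (254 usable): 192.168.68.0/24
133 hosts -> /24 (254 usable): 192.168.69.0/24
Allocation: 192.168.68.0/24 (154 hosts, 254 usable); 192.168.69.0/24 (133 hosts, 254 usable)


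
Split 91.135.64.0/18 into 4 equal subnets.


New prefix = 18 + 2 = 20
Each subnet has 4096 addresses
  91.135.64.0/20
  91.135.80.0/20
  91.135.96.0/20
  91.135.112.0/20
Subnets: 91.135.64.0/20, 91.135.80.0/20, 91.135.96.0/20, 91.135.112.0/20


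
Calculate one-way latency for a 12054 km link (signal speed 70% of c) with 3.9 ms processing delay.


Speed = 0.7 * 3e5 km/s = 210000 km/s
Propagation delay = 12054 / 210000 = 0.0574 s = 57.4 ms
Processing delay = 3.9 ms
Total one-way latency = 61.3 ms


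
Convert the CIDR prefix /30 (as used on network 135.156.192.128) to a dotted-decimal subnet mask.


/30 means 30 network bits, 2 host bits
Binary: 11111111111111111111111111111100
Mask: 255.255.255.252


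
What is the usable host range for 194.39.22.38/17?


Network: 194.39.0.0
Broadcast: 194.39.127.255
First usable = network + 1
Last usable = broadcast - 1
Range: 194.39.0.1 to 194.39.127.254


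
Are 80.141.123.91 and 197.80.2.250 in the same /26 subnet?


Mask: 255.255.255.192
80.141.123.91 AND mask = 80.141.123.64
197.80.2.250 AND mask = 197.80.2.192
No, different subnets (80.141.123.64 vs 197.80.2.192)


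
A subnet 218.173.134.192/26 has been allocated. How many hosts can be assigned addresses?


Host bits = 32 - 26 = 6
Total addresses = 2^6 = 64
Usable = total - 2 (network and broadcast)
Usable hosts: 62


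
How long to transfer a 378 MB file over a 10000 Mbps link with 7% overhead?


Effective throughput = 10000 * (1 - 7/100) = 9300 Mbps
File size in Mb = 378 * 8 = 3024 Mb
Time = 3024 / 9300
Time = 0.3252 seconds


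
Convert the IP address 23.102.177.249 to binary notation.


23 = 00010111
102 = 01100110
177 = 10110001
249 = 11111001
Binary: 00010111.01100110.10110001.11111001


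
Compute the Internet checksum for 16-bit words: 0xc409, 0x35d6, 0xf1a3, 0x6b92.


Sum all words (with carry folding):
+ 0xc409 = 0xc409
+ 0x35d6 = 0xf9df
+ 0xf1a3 = 0xeb83
+ 0x6b92 = 0x5716
One's complement: ~0x5716
Checksum = 0xa8e9


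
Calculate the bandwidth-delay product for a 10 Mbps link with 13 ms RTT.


BDP = bandwidth * RTT
= 10 Mbps * 13 ms
= 10 * 1e6 * 13 / 1000 bits
= 130000 bits
= 16250 bytes
= 15.8691 KB
BDP = 130000 bits (16250 bytes)


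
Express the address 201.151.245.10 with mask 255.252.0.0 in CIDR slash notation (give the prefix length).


Binary: 11111111.11111100.00000000.00000000
Count leading 1s
Prefix: /14


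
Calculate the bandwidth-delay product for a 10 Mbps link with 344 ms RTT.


BDP = bandwidth * RTT
= 10 Mbps * 344 ms
= 10 * 1e6 * 344 / 1000 bits
= 3440000 bits
= 430000 bytes
= 419.9219 KB
BDP = 3440000 bits (430000 bytes)


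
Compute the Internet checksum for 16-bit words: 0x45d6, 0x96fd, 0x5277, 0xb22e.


Sum all words (with carry folding):
+ 0x45d6 = 0x45d6
+ 0x96fd = 0xdcd3
+ 0x5277 = 0x2f4b
+ 0xb22e = 0xe179
One's complement: ~0xe179
Checksum = 0x1e86


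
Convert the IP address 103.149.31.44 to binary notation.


103 = 01100111
149 = 10010101
31 = 00011111
44 = 00101100
Binary: 01100111.10010101.00011111.00101100


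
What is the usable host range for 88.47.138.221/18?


Network: 88.47.128.0
Broadcast: 88.47.191.255
First usable = network + 1
Last usable = broadcast - 1
Range: 88.47.128.1 to 88.47.191.254


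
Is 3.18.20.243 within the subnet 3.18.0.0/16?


Subnet network: 3.18.0.0
Test IP AND mask: 3.18.0.0
Yes, 3.18.20.243 is in 3.18.0.0/16


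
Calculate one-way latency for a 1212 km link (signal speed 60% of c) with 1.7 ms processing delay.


Speed = 0.6 * 3e5 km/s = 180000 km/s
Propagation delay = 1212 / 180000 = 0.0067 s = 6.7333 ms
Processing delay = 1.7 ms
Total one-way latency = 8.4333 ms


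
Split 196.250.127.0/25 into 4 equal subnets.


New prefix = 25 + 2 = 27
Each subnet has 32 addresses
  196.250.127.0/27
  196.250.127.32/27
  196.250.127.64/27
  196.250.127.96/27
Subnets: 196.250.127.0/27, 196.250.127.32/27, 196.250.127.64/27, 196.250.127.96/27


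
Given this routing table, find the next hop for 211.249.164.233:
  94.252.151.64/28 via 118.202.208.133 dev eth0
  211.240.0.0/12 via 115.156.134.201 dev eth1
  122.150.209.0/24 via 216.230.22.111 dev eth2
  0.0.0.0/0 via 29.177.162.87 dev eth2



Longest prefix match for 211.249.164.233:
  /28 94.252.151.64: no
  /12 211.240.0.0: MATCH
  /24 122.150.209.0: no
  /0 0.0.0.0: MATCH
Selected: next-hop 115.156.134.201 via eth1 (matched /12)


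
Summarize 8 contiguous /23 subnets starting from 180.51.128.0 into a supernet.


Original prefix: /23
Number of subnets: 8 = 2^3
New prefix = 23 - 3 = 20
Supernet: 180.51.128.0/20


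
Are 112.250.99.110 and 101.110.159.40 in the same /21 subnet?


Mask: 255.255.248.0
112.250.99.110 AND mask = 112.250.96.0
101.110.159.40 AND mask = 101.110.152.0
No, different subnets (112.250.96.0 vs 101.110.152.0)


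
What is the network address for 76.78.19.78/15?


IP:   01001100.01001110.00010011.01001110
Mask: 11111111.11111110.00000000.00000000
AND operation:
Net:  01001100.01001110.00000000.00000000
Network: 76.78.0.0/15


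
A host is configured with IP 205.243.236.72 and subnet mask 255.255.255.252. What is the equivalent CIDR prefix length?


Binary: 11111111.11111111.11111111.11111100
Count leading 1s
Prefix: /30


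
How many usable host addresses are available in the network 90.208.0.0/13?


Host bits = 32 - 13 = 19
Total addresses = 2^19 = 524288
Usable = total - 2 (network and broadcast)
Usable hosts: 524286


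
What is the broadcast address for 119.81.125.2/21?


Network: 119.81.120.0/21
Host bits = 11
Set all host bits to 1:
Broadcast: 119.81.127.255


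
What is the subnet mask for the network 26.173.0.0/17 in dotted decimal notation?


/17 means 17 network bits, 15 host bits
Binary: 11111111111111111000000000000000
Mask: 255.255.128.0


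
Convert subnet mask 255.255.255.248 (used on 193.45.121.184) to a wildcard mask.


Subnet mask: 255.255.255.248
Wildcard = 255.255.255.255 - subnet mask
255 - 255 = 0
255 - 255 = 0
255 - 255 = 0
255 - 248 = 7
Wildcard: 0.0.0.7


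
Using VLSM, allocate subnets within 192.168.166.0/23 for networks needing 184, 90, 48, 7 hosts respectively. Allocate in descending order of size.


184 hosts -> /24 (254 usable): 192.168.166.0/24
90 hosts -> /25 (126 usable): 192.168.167.0/25
48 hosts -> /26 (62 usable): 192.168.167.128/26
7 hosts -> /28 (14 usable): 192.168.167.192/28
Allocation: 192.168.166.0/24 (184 hosts, 254 usable); 192.168.167.0/25 (90 hosts, 126 usable); 192.168.167.128/26 (48 hosts, 62 usable); 192.168.167.192/28 (7 hosts, 14 usable)


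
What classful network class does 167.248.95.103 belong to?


First octet: 167
Binary: 10100111
10xxxxxx -> Class B (128-191)
Class B, default mask 255.255.0.0 (/16)


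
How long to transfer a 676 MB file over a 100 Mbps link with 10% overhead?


Effective throughput = 100 * (1 - 10/100) = 90 Mbps
File size in Mb = 676 * 8 = 5408 Mb
Time = 5408 / 90
Time = 60.0889 seconds


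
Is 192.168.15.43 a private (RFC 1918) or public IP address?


RFC 1918 private ranges:
  10.0.0.0/8 (10.0.0.0 - 10.255.255.255)
  172.16.0.0/12 (172.16.0.0 - 172.31.255.255)
  192.168.0.0/16 (192.168.0.0 - 192.168.255.255)
Private (in 192.168.0.0/16)


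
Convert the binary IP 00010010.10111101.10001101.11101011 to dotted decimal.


00010010 = 18
10111101 = 189
10001101 = 141
11101011 = 235
IP: 18.189.141.235


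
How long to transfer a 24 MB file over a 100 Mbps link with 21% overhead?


Effective throughput = 100 * (1 - 21/100) = 79 Mbps
File size in Mb = 24 * 8 = 192 Mb
Time = 192 / 79
Time = 2.4304 seconds


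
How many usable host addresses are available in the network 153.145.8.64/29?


Host bits = 32 - 29 = 3
Total addresses = 2^3 = 8
Usable = total - 2 (network and broadcast)
Usable hosts: 6


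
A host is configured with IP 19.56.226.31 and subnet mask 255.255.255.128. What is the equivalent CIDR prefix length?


Binary: 11111111.11111111.11111111.10000000
Count leading 1s
Prefix: /25


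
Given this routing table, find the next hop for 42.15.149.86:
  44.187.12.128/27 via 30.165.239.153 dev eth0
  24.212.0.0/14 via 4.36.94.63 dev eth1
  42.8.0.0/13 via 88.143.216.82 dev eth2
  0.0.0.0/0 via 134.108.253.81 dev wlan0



Longest prefix match for 42.15.149.86:
  /27 44.187.12.128: no
  /14 24.212.0.0: no
  /13 42.8.0.0: MATCH
  /0 0.0.0.0: MATCH
Selected: next-hop 88.143.216.82 via eth2 (matched /13)


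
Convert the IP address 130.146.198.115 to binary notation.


130 = 10000010
146 = 10010010
198 = 11000110
115 = 01110011
Binary: 10000010.10010010.11000110.01110011


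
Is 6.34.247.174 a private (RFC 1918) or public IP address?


RFC 1918 private ranges:
  10.0.0.0/8 (10.0.0.0 - 10.255.255.255)
  172.16.0.0/12 (172.16.0.0 - 172.31.255.255)
  192.168.0.0/16 (192.168.0.0 - 192.168.255.255)
Public (not in any RFC 1918 range)


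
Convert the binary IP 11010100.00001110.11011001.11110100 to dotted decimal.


11010100 = 212
00001110 = 14
11011001 = 217
11110100 = 244
IP: 212.14.217.244


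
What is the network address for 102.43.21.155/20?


IP:   01100110.00101011.00010101.10011011
Mask: 11111111.11111111.11110000.00000000
AND operation:
Net:  01100110.00101011.00010000.00000000
Network: 102.43.16.0/20


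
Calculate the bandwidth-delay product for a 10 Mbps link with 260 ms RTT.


BDP = bandwidth * RTT
= 10 Mbps * 260 ms
= 10 * 1e6 * 260 / 1000 bits
= 2600000 bits
= 325000 bytes
= 317.3828 KB
BDP = 2600000 bits (325000 bytes)


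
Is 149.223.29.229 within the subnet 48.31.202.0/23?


Subnet network: 48.31.202.0
Test IP AND mask: 149.223.28.0
No, 149.223.29.229 is not in 48.31.202.0/23


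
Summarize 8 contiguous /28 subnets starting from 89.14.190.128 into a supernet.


Original prefix: /28
Number of subnets: 8 = 2^3
New prefix = 28 - 3 = 25
Supernet: 89.14.190.128/25


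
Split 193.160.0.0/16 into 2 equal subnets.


New prefix = 16 + 1 = 17
Each subnet has 32768 addresses
  193.160.0.0/17
  193.160.128.0/17
Subnets: 193.160.0.0/17, 193.160.128.0/17


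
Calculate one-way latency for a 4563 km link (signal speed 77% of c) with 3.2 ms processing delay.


Speed = 0.77 * 3e5 km/s = 231000 km/s
Propagation delay = 4563 / 231000 = 0.0198 s = 19.7532 ms
Processing delay = 3.2 ms
Total one-way latency = 22.9532 ms


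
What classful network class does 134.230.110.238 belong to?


First octet: 134
Binary: 10000110
10xxxxxx -> Class B (128-191)
Class B, default mask 255.255.0.0 (/16)


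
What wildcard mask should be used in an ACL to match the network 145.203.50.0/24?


Subnet mask: 255.255.255.0
Wildcard = 255.255.255.255 - subnet mask
255 - 255 = 0
255 - 255 = 0
255 - 255 = 0
255 - 0 = 255
Wildcard: 0.0.0.255


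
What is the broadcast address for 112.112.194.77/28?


Network: 112.112.194.64/28
Host bits = 4
Set all host bits to 1:
Broadcast: 112.112.194.79


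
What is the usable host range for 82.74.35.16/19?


Network: 82.74.32.0
Broadcast: 82.74.63.255
First usable = network + 1
Last usable = broadcast - 1
Range: 82.74.32.1 to 82.74.63.254


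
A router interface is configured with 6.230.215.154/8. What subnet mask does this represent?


/8 means 8 network bits, 24 host bits
Binary: 11111111000000000000000000000000
Mask: 255.0.0.0


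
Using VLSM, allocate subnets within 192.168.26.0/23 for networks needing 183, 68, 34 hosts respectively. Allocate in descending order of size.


183 hosts -> /24 (254 usable): 192.168.26.0/24
68 hosts -> /25 (126 usable): 192.168.27.0/25
34 hosts -> /26 (62 usable): 192.168.27.128/26
Allocation: 192.168.26.0/24 (183 hosts, 254 usable); 192.168.27.0/25 (68 hosts, 126 usable); 192.168.27.128/26 (34 hosts, 62 usable)


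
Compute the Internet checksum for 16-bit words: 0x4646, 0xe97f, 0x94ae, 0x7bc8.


Sum all words (with carry folding):
+ 0x4646 = 0x4646
+ 0xe97f = 0x2fc6
+ 0x94ae = 0xc474
+ 0x7bc8 = 0x403d
One's complement: ~0x403d
Checksum = 0xbfc2


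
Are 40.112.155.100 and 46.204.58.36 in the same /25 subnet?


Mask: 255.255.255.128
40.112.155.100 AND mask = 40.112.155.0
46.204.58.36 AND mask = 46.204.58.0
No, different subnets (40.112.155.0 vs 46.204.58.0)


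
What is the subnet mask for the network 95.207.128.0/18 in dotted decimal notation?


/18 means 18 network bits, 14 host bits
Binary: 11111111111111111100000000000000
Mask: 255.255.192.0


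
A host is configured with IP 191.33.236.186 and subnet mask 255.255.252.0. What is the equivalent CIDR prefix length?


Binary: 11111111.11111111.11111100.00000000
Count leading 1s
Prefix: /22


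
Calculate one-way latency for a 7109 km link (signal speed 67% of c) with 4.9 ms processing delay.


Speed = 0.67 * 3e5 km/s = 201000 km/s
Propagation delay = 7109 / 201000 = 0.0354 s = 35.3682 ms
Processing delay = 4.9 ms
Total one-way latency = 40.2682 ms


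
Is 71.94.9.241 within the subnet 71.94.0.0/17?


Subnet network: 71.94.0.0
Test IP AND mask: 71.94.0.0
Yes, 71.94.9.241 is in 71.94.0.0/17


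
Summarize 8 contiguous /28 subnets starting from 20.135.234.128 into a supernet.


Original prefix: /28
Number of subnets: 8 = 2^3
New prefix = 28 - 3 = 25
Supernet: 20.135.234.128/25


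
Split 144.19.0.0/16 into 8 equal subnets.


New prefix = 16 + 3 = 19
Each subnet has 8192 addresses
  144.19.0.0/19
  144.19.32.0/19
  144.19.64.0/19
  144.19.96.0/19
  144.19.128.0/19
  144.19.160.0/19
  144.19.192.0/19
  144.19.224.0/19
Subnets: 144.19.0.0/19, 144.19.32.0/19, 144.19.64.0/19, 144.19.96.0/19, 144.19.128.0/19, 144.19.160.0/19, 144.19.192.0/19, 144.19.224.0/19


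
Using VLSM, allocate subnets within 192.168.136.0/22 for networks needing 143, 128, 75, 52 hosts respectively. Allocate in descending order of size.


143 hosts -> /24 (254 usable): 192.168.136.0/24
128 hosts -> /24 (254 usable): 192.168.137.0/24
75 hosts -> /25 (126 usable): 192.168.138.0/25
52 hosts -> /26 (62 usable): 192.168.138.128/26
Allocation: 192.168.136.0/24 (143 hosts, 254 usable); 192.168.137.0/24 (128 hosts, 254 usable); 192.168.138.0/25 (75 hosts, 126 usable); 192.168.138.128/26 (52 hosts, 62 usable)


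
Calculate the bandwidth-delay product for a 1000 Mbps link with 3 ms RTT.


BDP = bandwidth * RTT
= 1000 Mbps * 3 ms
= 1000 * 1e6 * 3 / 1000 bits
= 3000000 bits
= 375000 bytes
= 366.2109 KB
BDP = 3000000 bits (375000 bytes)


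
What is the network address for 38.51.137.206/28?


IP:   00100110.00110011.10001001.11001110
Mask: 11111111.11111111.11111111.11110000
AND operation:
Net:  00100110.00110011.10001001.11000000
Network: 38.51.137.192/28


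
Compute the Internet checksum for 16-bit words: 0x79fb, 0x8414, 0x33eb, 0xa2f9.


Sum all words (with carry folding):
+ 0x79fb = 0x79fb
+ 0x8414 = 0xfe0f
+ 0x33eb = 0x31fb
+ 0xa2f9 = 0xd4f4
One's complement: ~0xd4f4
Checksum = 0x2b0b


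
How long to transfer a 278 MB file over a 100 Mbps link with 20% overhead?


Effective throughput = 100 * (1 - 20/100) = 80 Mbps
File size in Mb = 278 * 8 = 2224 Mb
Time = 2224 / 80
Time = 27.8 seconds


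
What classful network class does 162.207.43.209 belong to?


First octet: 162
Binary: 10100010
10xxxxxx -> Class B (128-191)
Class B, default mask 255.255.0.0 (/16)


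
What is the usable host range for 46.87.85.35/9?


Network: 46.0.0.0
Broadcast: 46.127.255.255
First usable = network + 1
Last usable = broadcast - 1
Range: 46.0.0.1 to 46.127.255.254


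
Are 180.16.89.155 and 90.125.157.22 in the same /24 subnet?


Mask: 255.255.255.0
180.16.89.155 AND mask = 180.16.89.0
90.125.157.22 AND mask = 90.125.157.0
No, different subnets (180.16.89.0 vs 90.125.157.0)


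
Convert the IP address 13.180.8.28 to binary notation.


13 = 00001101
180 = 10110100
8 = 00001000
28 = 00011100
Binary: 00001101.10110100.00001000.00011100


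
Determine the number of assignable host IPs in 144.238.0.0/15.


Host bits = 32 - 15 = 17
Total addresses = 2^17 = 131072
Usable = total - 2 (network and broadcast)
Usable hosts: 131070


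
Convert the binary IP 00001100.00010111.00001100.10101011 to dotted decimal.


00001100 = 12
00010111 = 23
00001100 = 12
10101011 = 171
IP: 12.23.12.171


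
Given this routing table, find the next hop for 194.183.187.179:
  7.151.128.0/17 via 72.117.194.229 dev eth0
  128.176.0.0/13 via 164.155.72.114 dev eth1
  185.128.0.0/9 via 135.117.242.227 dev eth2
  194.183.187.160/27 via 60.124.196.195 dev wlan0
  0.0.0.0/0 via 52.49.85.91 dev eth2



Longest prefix match for 194.183.187.179:
  /17 7.151.128.0: no
  /13 128.176.0.0: no
  /9 185.128.0.0: no
  /27 194.183.187.160: MATCH
  /0 0.0.0.0: MATCH
Selected: next-hop 60.124.196.195 via wlan0 (matched /27)


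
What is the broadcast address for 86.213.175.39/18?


Network: 86.213.128.0/18
Host bits = 14
Set all host bits to 1:
Broadcast: 86.213.191.255


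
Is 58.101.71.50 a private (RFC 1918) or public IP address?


RFC 1918 private ranges:
  10.0.0.0/8 (10.0.0.0 - 10.255.255.255)
  172.16.0.0/12 (172.16.0.0 - 172.31.255.255)
  192.168.0.0/16 (192.168.0.0 - 192.168.255.255)
Public (not in any RFC 1918 range)


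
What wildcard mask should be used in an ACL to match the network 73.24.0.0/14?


Subnet mask: 255.252.0.0
Wildcard = 255.255.255.255 - subnet mask
255 - 255 = 0
255 - 252 = 3
255 - 0 = 255
255 - 0 = 255
Wildcard: 0.3.255.255


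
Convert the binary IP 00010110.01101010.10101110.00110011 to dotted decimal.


00010110 = 22
01101010 = 106
10101110 = 174
00110011 = 51
IP: 22.106.174.51


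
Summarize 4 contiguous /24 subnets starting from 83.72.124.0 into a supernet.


Original prefix: /24
Number of subnets: 4 = 2^2
New prefix = 24 - 2 = 22
Supernet: 83.72.124.0/22


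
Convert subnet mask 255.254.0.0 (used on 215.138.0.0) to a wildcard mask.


Subnet mask: 255.254.0.0
Wildcard = 255.255.255.255 - subnet mask
255 - 255 = 0
255 - 254 = 1
255 - 0 = 255
255 - 0 = 255
Wildcard: 0.1.255.255


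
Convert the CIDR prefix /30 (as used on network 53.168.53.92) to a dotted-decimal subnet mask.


/30 means 30 network bits, 2 host bits
Binary: 11111111111111111111111111111100
Mask: 255.255.255.252


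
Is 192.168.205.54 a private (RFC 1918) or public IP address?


RFC 1918 private ranges:
  10.0.0.0/8 (10.0.0.0 - 10.255.255.255)
  172.16.0.0/12 (172.16.0.0 - 172.31.255.255)
  192.168.0.0/16 (192.168.0.0 - 192.168.255.255)
Private (in 192.168.0.0/16)


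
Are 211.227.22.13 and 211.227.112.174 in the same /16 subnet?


Mask: 255.255.0.0
211.227.22.13 AND mask = 211.227.0.0
211.227.112.174 AND mask = 211.227.0.0
Yes, same subnet (211.227.0.0)


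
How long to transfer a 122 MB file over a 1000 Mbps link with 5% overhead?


Effective throughput = 1000 * (1 - 5/100) = 950 Mbps
File size in Mb = 122 * 8 = 976 Mb
Time = 976 / 950
Time = 1.0274 seconds


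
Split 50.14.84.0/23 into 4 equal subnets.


New prefix = 23 + 2 = 25
Each subnet has 128 addresses
  50.14.84.0/25
  50.14.84.128/25
  50.14.85.0/25
  50.14.85.128/25
Subnets: 50.14.84.0/25, 50.14.84.128/25, 50.14.85.0/25, 50.14.85.128/25


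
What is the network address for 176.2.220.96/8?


IP:   10110000.00000010.11011100.01100000
Mask: 11111111.00000000.00000000.00000000
AND operation:
Net:  10110000.00000000.00000000.00000000
Network: 176.0.0.0/8


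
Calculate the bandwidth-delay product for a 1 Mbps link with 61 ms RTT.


BDP = bandwidth * RTT
= 1 Mbps * 61 ms
= 1 * 1e6 * 61 / 1000 bits
= 61000 bits
= 7625 bytes
= 7.4463 KB
BDP = 61000 bits (7625 bytes)


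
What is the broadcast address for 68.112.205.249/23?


Network: 68.112.204.0/23
Host bits = 9
Set all host bits to 1:
Broadcast: 68.112.205.255


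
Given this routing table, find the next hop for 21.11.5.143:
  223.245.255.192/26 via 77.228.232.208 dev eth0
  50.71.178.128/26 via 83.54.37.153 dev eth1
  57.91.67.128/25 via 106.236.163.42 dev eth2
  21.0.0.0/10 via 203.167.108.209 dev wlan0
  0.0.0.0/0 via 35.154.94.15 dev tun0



Longest prefix match for 21.11.5.143:
  /26 223.245.255.192: no
  /26 50.71.178.128: no
  /25 57.91.67.128: no
  /10 21.0.0.0: MATCH
  /0 0.0.0.0: MATCH
Selected: next-hop 203.167.108.209 via wlan0 (matched /10)


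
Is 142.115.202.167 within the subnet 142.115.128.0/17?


Subnet network: 142.115.128.0
Test IP AND mask: 142.115.128.0
Yes, 142.115.202.167 is in 142.115.128.0/17


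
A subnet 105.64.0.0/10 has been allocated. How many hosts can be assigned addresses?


Host bits = 32 - 10 = 22
Total addresses = 2^22 = 4194304
Usable = total - 2 (network and broadcast)
Usable hosts: 4194302


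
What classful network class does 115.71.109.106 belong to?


First octet: 115
Binary: 01110011
0xxxxxxx -> Class A (1-126)
Class A, default mask 255.0.0.0 (/8)


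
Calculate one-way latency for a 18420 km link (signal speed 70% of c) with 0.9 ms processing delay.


Speed = 0.7 * 3e5 km/s = 210000 km/s
Propagation delay = 18420 / 210000 = 0.0877 s = 87.7143 ms
Processing delay = 0.9 ms
Total one-way latency = 88.6143 ms


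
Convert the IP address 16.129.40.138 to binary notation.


16 = 00010000
129 = 10000001
40 = 00101000
138 = 10001010
Binary: 00010000.10000001.00101000.10001010


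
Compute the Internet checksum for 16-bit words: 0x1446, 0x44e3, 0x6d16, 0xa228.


Sum all words (with carry folding):
+ 0x1446 = 0x1446
+ 0x44e3 = 0x5929
+ 0x6d16 = 0xc63f
+ 0xa228 = 0x6868
One's complement: ~0x6868
Checksum = 0x9797


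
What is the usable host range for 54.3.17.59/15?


Network: 54.2.0.0
Broadcast: 54.3.255.255
First usable = network + 1
Last usable = broadcast - 1
Range: 54.2.0.1 to 54.3.255.254


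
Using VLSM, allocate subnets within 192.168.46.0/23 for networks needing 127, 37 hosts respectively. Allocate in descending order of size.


127 hosts -> /24 (254 usable): 192.168.46.0/24
37 hosts -> /26 (62 usable): 192.168.47.0/26
Allocation: 192.168.46.0/24 (127 hosts, 254 usable); 192.168.47.0/26 (37 hosts, 62 usable)


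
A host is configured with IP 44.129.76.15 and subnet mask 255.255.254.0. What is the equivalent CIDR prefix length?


Binary: 11111111.11111111.11111110.00000000
Count leading 1s
Prefix: /23


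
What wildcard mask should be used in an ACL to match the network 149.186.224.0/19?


Subnet mask: 255.255.224.0
Wildcard = 255.255.255.255 - subnet mask
255 - 255 = 0
255 - 255 = 0
255 - 224 = 31
255 - 0 = 255
Wildcard: 0.0.31.255


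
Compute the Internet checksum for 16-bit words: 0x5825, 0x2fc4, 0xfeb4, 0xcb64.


Sum all words (with carry folding):
+ 0x5825 = 0x5825
+ 0x2fc4 = 0x87e9
+ 0xfeb4 = 0x869e
+ 0xcb64 = 0x5203
One's complement: ~0x5203
Checksum = 0xadfc


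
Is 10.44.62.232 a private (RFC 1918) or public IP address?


RFC 1918 private ranges:
  10.0.0.0/8 (10.0.0.0 - 10.255.255.255)
  172.16.0.0/12 (172.16.0.0 - 172.31.255.255)
  192.168.0.0/16 (192.168.0.0 - 192.168.255.255)
Private (in 10.0.0.0/8)


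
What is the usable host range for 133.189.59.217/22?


Network: 133.189.56.0
Broadcast: 133.189.59.255
First usable = network + 1
Last usable = broadcast - 1
Range: 133.189.56.1 to 133.189.59.254


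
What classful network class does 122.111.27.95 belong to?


First octet: 122
Binary: 01111010
0xxxxxxx -> Class A (1-126)
Class A, default mask 255.0.0.0 (/8)


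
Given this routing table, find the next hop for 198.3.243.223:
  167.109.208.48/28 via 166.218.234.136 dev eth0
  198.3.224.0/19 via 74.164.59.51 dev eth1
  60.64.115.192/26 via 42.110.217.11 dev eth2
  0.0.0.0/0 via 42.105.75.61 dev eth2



Longest prefix match for 198.3.243.223:
  /28 167.109.208.48: no
  /19 198.3.224.0: MATCH
  /26 60.64.115.192: no
  /0 0.0.0.0: MATCH
Selected: next-hop 74.164.59.51 via eth1 (matched /19)


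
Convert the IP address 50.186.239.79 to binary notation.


50 = 00110010
186 = 10111010
239 = 11101111
79 = 01001111
Binary: 00110010.10111010.11101111.01001111


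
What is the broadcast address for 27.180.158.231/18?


Network: 27.180.128.0/18
Host bits = 14
Set all host bits to 1:
Broadcast: 27.180.191.255


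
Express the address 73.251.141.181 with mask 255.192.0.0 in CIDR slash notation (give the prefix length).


Binary: 11111111.11000000.00000000.00000000
Count leading 1s
Prefix: /10


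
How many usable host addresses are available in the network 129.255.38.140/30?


Host bits = 32 - 30 = 2
Total addresses = 2^2 = 4
Usable = total - 2 (network and broadcast)
Usable hosts: 2


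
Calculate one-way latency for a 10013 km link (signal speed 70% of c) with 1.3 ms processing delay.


Speed = 0.7 * 3e5 km/s = 210000 km/s
Propagation delay = 10013 / 210000 = 0.0477 s = 47.681 ms
Processing delay = 1.3 ms
Total one-way latency = 48.981 ms


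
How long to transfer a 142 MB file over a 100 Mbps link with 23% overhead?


Effective throughput = 100 * (1 - 23/100) = 77 Mbps
File size in Mb = 142 * 8 = 1136 Mb
Time = 1136 / 77
Time = 14.7532 seconds


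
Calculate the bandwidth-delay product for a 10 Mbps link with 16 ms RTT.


BDP = bandwidth * RTT
= 10 Mbps * 16 ms
= 10 * 1e6 * 16 / 1000 bits
= 160000 bits
= 20000 bytes
= 19.5312 KB
BDP = 160000 bits (20000 bytes)


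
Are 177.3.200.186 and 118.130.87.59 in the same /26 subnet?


Mask: 255.255.255.192
177.3.200.186 AND mask = 177.3.200.128
118.130.87.59 AND mask = 118.130.87.0
No, different subnets (177.3.200.128 vs 118.130.87.0)


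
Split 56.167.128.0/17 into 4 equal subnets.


New prefix = 17 + 2 = 19
Each subnet has 8192 addresses
  56.167.128.0/19
  56.167.160.0/19
  56.167.192.0/19
  56.167.224.0/19
Subnets: 56.167.128.0/19, 56.167.160.0/19, 56.167.192.0/19, 56.167.224.0/19


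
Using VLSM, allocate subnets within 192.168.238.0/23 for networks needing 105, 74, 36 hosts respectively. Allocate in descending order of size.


105 hosts -> /25 (126 usable): 192.168.238.0/25
74 hosts -> /25 (126 usable): 192.168.238.128/25
36 hosts -> /26 (62 usable): 192.168.239.0/26
Allocation: 192.168.238.0/25 (105 hosts, 126 usable); 192.168.238.128/25 (74 hosts, 126 usable); 192.168.239.0/26 (36 hosts, 62 usable)


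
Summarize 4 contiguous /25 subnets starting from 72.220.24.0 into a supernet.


Original prefix: /25
Number of subnets: 4 = 2^2
New prefix = 25 - 2 = 23
Supernet: 72.220.24.0/23


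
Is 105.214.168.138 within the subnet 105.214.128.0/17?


Subnet network: 105.214.128.0
Test IP AND mask: 105.214.128.0
Yes, 105.214.168.138 is in 105.214.128.0/17


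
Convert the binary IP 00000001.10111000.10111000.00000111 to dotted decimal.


00000001 = 1
10111000 = 184
10111000 = 184
00000111 = 7
IP: 1.184.184.7


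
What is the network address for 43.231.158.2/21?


IP:   00101011.11100111.10011110.00000010
Mask: 11111111.11111111.11111000.00000000
AND operation:
Net:  00101011.11100111.10011000.00000000
Network: 43.231.152.0/21


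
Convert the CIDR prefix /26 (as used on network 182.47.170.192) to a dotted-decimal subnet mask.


/26 means 26 network bits, 6 host bits
Binary: 11111111111111111111111111000000
Mask: 255.255.255.192


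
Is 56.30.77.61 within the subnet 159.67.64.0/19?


Subnet network: 159.67.64.0
Test IP AND mask: 56.30.64.0
No, 56.30.77.61 is not in 159.67.64.0/19


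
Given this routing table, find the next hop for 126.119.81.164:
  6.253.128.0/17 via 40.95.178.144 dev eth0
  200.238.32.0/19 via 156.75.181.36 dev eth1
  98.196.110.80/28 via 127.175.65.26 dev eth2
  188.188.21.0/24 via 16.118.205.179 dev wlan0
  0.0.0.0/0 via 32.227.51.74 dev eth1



Longest prefix match for 126.119.81.164:
  /17 6.253.128.0: no
  /19 200.238.32.0: no
  /28 98.196.110.80: no
  /24 188.188.21.0: no
  /0 0.0.0.0: MATCH
Selected: next-hop 32.227.51.74 via eth1 (matched /0)


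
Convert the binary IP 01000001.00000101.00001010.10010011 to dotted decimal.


01000001 = 65
00000101 = 5
00001010 = 10
10010011 = 147
IP: 65.5.10.147


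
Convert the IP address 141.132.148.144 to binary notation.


141 = 10001101
132 = 10000100
148 = 10010100
144 = 10010000
Binary: 10001101.10000100.10010100.10010000


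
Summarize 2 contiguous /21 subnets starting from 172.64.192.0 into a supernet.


Original prefix: /21
Number of subnets: 2 = 2^1
New prefix = 21 - 1 = 20
Supernet: 172.64.192.0/20


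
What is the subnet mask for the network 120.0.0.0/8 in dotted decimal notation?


/8 means 8 network bits, 24 host bits
Binary: 11111111000000000000000000000000
Mask: 255.0.0.0


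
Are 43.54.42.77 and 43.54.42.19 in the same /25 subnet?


Mask: 255.255.255.128
43.54.42.77 AND mask = 43.54.42.0
43.54.42.19 AND mask = 43.54.42.0
Yes, same subnet (43.54.42.0)


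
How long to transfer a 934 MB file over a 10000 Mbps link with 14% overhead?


Effective throughput = 10000 * (1 - 14/100) = 8600 Mbps
File size in Mb = 934 * 8 = 7472 Mb
Time = 7472 / 8600
Time = 0.8688 seconds


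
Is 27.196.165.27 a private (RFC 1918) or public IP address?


RFC 1918 private ranges:
  10.0.0.0/8 (10.0.0.0 - 10.255.255.255)
  172.16.0.0/12 (172.16.0.0 - 172.31.255.255)
  192.168.0.0/16 (192.168.0.0 - 192.168.255.255)
Public (not in any RFC 1918 range)


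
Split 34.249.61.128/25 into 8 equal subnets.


New prefix = 25 + 3 = 28
Each subnet has 16 addresses
  34.249.61.128/28
  34.249.61.144/28
  34.249.61.160/28
  34.249.61.176/28
  34.249.61.192/28
  34.249.61.208/28
  34.249.61.224/28
  34.249.61.240/28
Subnets: 34.249.61.128/28, 34.249.61.144/28, 34.249.61.160/28, 34.249.61.176/28, 34.249.61.192/28, 34.249.61.208/28, 34.249.61.224/28, 34.249.61.240/28


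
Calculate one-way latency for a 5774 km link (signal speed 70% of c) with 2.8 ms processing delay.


Speed = 0.7 * 3e5 km/s = 210000 km/s
Propagation delay = 5774 / 210000 = 0.0275 s = 27.4952 ms
Processing delay = 2.8 ms
Total one-way latency = 30.2952 ms


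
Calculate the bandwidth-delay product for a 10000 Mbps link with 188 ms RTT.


BDP = bandwidth * RTT
= 10000 Mbps * 188 ms
= 10000 * 1e6 * 188 / 1000 bits
= 1880000000 bits
= 235000000 bytes
= 229492.1875 KB
BDP = 1880000000 bits (235000000 bytes)


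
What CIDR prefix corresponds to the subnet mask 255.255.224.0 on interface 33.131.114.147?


Binary: 11111111.11111111.11100000.00000000
Count leading 1s
Prefix: /19


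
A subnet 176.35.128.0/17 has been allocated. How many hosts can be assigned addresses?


Host bits = 32 - 17 = 15
Total addresses = 2^15 = 32768
Usable = total - 2 (network and broadcast)
Usable hosts: 32766


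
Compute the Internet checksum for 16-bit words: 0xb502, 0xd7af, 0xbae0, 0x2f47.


Sum all words (with carry folding):
+ 0xb502 = 0xb502
+ 0xd7af = 0x8cb2
+ 0xbae0 = 0x4793
+ 0x2f47 = 0x76da
One's complement: ~0x76da
Checksum = 0x8925


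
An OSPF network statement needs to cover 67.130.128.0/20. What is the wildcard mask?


Subnet mask: 255.255.240.0
Wildcard = 255.255.255.255 - subnet mask
255 - 255 = 0
255 - 255 = 0
255 - 240 = 15
255 - 0 = 255
Wildcard: 0.0.15.255


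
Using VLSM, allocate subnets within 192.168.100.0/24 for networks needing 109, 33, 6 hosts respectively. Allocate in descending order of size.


109 hosts -> /25 (126 usable): 192.168.100.0/25
33 hosts -> /26 (62 usable): 192.168.100.128/26
6 hosts -> /29 (6 usable): 192.168.100.192/29
Allocation: 192.168.100.0/25 (109 hosts, 126 usable); 192.168.100.128/26 (33 hosts, 62 usable); 192.168.100.192/29 (6 hosts, 6 usable)


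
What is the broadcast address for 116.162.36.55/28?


Network: 116.162.36.48/28
Host bits = 4
Set all host bits to 1:
Broadcast: 116.162.36.63


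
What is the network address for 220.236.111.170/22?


IP:   11011100.11101100.01101111.10101010
Mask: 11111111.11111111.11111100.00000000
AND operation:
Net:  11011100.11101100.01101100.00000000
Network: 220.236.108.0/22


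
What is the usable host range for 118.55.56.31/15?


Network: 118.54.0.0
Broadcast: 118.55.255.255
First usable = network + 1
Last usable = broadcast - 1
Range: 118.54.0.1 to 118.55.255.254


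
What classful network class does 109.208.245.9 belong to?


First octet: 109
Binary: 01101101
0xxxxxxx -> Class A (1-126)
Class A, default mask 255.0.0.0 (/8)


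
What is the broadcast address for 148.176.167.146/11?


Network: 148.160.0.0/11
Host bits = 21
Set all host bits to 1:
Broadcast: 148.191.255.255


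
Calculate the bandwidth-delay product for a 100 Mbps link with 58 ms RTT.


BDP = bandwidth * RTT
= 100 Mbps * 58 ms
= 100 * 1e6 * 58 / 1000 bits
= 5800000 bits
= 725000 bytes
= 708.0078 KB
BDP = 5800000 bits (725000 bytes)


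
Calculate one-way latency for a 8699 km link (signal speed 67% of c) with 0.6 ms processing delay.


Speed = 0.67 * 3e5 km/s = 201000 km/s
Propagation delay = 8699 / 201000 = 0.0433 s = 43.2786 ms
Processing delay = 0.6 ms
Total one-way latency = 43.8786 ms


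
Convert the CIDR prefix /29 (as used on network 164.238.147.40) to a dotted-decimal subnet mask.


/29 means 29 network bits, 3 host bits
Binary: 11111111111111111111111111111000
Mask: 255.255.255.248


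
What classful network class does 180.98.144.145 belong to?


First octet: 180
Binary: 10110100
10xxxxxx -> Class B (128-191)
Class B, default mask 255.255.0.0 (/16)


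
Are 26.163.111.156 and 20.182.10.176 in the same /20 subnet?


Mask: 255.255.240.0
26.163.111.156 AND mask = 26.163.96.0
20.182.10.176 AND mask = 20.182.0.0
No, different subnets (26.163.96.0 vs 20.182.0.0)
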